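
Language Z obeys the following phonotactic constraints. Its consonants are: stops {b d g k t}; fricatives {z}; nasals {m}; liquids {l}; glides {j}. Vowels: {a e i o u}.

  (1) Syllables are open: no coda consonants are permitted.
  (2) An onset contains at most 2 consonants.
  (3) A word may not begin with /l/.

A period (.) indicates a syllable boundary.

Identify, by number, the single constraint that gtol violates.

gtol: syllable 1 coda /l/ has 1 consonant (> 0).
This is a violation of constraint 1: "Syllables are open: no coda consonants are permitted."
The remaining constraints (2, 3) are satisfied.

1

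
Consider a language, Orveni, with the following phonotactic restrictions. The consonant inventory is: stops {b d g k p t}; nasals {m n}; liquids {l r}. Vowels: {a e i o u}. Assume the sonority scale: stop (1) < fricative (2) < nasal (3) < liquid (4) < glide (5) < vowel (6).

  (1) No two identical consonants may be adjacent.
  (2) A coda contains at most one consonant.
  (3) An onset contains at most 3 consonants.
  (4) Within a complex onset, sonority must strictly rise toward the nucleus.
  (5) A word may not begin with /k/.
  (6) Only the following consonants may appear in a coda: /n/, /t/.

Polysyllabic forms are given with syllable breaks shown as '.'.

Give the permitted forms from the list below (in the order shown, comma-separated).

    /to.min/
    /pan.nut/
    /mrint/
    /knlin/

/to.min/

/to.min/ — σ1 onset /t/, coda /∅/ ok; σ2 onset /m/, coda /n/ ok → permitted
/pan.nut/ — violates constraint 1: adjacent identical consonants /nn/ → not permitted
/mrint/ — violates constraint 2: syllable 1 coda /nt/ has 2 consonants (> 1) → not permitted
/knlin/ — violates constraint 5: word begins with /k/ → not permitted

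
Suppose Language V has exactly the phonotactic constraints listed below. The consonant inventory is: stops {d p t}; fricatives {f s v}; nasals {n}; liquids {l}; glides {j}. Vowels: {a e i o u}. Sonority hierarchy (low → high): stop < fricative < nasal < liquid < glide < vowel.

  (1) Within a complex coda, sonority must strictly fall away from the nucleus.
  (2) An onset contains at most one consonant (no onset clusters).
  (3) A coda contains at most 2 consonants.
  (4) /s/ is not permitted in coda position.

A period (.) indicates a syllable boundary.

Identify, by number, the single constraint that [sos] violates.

4

[sos]: syllable 1 coda contains /s/.
This is a violation of constraint 4: "/s/ is not permitted in coda position."
The remaining constraints (1, 2, 3) are satisfied.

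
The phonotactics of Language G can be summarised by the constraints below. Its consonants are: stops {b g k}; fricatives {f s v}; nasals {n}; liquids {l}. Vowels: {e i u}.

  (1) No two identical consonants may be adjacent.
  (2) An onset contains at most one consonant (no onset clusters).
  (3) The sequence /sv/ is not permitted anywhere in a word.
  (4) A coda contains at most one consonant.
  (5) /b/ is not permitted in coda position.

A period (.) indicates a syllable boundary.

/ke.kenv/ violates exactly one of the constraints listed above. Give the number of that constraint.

/ke.kenv/: syllable 2 coda /nv/ has 2 consonants (> 1).
This is a violation of constraint 4: "A coda contains at most one consonant."
The remaining constraints (1, 2, 3, 5) are satisfied.

4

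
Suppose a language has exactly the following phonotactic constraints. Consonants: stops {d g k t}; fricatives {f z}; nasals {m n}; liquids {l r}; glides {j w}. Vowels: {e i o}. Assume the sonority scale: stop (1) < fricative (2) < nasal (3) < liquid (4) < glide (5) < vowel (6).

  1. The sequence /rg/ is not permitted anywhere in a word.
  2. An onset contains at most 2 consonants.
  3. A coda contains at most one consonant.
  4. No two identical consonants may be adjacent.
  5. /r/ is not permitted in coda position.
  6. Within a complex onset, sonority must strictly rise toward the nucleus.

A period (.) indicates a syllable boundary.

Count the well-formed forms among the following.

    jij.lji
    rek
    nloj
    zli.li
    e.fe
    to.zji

jij.lji — σ1 onset /j/, coda /j/ ok; σ2 onset /lj/ (4→5 rises), coda /∅/ ok → well-formed
rek — σ1 onset /r/, coda /k/ ok → well-formed
nloj — σ1 onset /nl/ (3→4 rises), coda /j/ ok → well-formed
zli.li — σ1 onset /zl/ (2→4 rises), coda /∅/ ok; σ2 onset /l/, coda /∅/ ok → well-formed
e.fe — σ1 onset /∅/, coda /∅/ ok; σ2 onset /f/, coda /∅/ ok → well-formed
to.zji — σ1 onset /t/, coda /∅/ ok; σ2 onset /zj/ (2→5 rises), coda /∅/ ok → well-formed
Well-formed: jij.lji, rek, nloj, zli.li, e.fe, to.zji → 6.

6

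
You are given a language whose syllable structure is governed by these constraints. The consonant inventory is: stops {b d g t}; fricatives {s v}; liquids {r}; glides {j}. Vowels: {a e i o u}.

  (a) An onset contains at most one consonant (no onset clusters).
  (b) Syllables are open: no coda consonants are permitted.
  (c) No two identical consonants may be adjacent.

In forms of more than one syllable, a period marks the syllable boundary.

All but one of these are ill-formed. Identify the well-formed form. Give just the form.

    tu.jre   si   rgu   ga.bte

si

tu.jre — violates constraint (a): syllable 2 onset /jr/ has 2 consonants (> 1) → ill-formed
si — σ1 onset /s/, coda /∅/ ok → well-formed
rgu — violates constraint (a): syllable 1 onset /rg/ has 2 consonants (> 1) → ill-formed
ga.bte — violates constraint (a): syllable 2 onset /bt/ has 2 consonants (> 1) → ill-formed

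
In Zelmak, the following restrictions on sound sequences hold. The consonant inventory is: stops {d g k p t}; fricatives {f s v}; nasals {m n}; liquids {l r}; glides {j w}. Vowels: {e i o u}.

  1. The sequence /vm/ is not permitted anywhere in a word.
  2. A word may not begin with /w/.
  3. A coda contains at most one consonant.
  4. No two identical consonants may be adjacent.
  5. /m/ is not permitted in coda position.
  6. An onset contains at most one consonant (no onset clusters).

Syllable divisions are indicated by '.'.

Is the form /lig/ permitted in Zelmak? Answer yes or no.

yes

/lig/ — σ1 onset /l/, coda /g/ ok → permitted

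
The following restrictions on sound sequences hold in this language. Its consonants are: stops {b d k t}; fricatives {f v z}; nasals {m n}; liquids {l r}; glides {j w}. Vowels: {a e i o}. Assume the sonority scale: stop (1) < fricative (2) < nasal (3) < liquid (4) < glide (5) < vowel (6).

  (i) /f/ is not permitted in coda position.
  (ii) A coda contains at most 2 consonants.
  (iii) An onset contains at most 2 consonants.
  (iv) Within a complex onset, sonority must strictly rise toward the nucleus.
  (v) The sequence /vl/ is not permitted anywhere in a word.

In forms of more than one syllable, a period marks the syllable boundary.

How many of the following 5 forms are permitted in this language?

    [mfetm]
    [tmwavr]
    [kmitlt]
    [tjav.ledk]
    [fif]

0

[mfetm] — violates constraint (iv): syllable 1 onset /mf/: /m/ (nasal, 3) → /f/ (fricative, 2) does not rise → not permitted
[tmwavr] — violates constraint (iii): syllable 1 onset /tmw/ has 3 consonants (> 2) → not permitted
[kmitlt] — violates constraint (ii): syllable 1 coda /tlt/ has 3 consonants (> 2) → not permitted
[tjav.ledk] — violates constraint (v): contains banned sequence /vl/ → not permitted
[fif] — violates constraint (i): syllable 1 coda contains /f/ → not permitted
No form is permitted → 0.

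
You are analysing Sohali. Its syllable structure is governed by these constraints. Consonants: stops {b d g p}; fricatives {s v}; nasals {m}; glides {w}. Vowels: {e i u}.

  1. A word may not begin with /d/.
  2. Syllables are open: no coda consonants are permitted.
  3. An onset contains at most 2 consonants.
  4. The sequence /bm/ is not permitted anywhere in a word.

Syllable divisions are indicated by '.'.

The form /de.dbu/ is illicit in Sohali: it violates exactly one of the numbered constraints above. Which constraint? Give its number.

/de.dbu/: word begins with /d/.
This is a violation of constraint 1: "A word may not begin with /d/."
The remaining constraints (2, 3, 4) are satisfied.

1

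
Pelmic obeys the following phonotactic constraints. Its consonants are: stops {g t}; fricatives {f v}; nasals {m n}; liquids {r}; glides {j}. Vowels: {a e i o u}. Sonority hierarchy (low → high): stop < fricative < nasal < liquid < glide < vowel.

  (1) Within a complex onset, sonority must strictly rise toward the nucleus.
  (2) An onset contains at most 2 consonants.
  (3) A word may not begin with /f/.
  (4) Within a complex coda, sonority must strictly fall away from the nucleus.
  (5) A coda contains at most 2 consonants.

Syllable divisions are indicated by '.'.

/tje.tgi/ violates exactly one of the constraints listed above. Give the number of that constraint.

1

/tje.tgi/: syllable 2 onset /tg/: /t/ (stop, 1) → /g/ (stop, 1) does not rise.
This is a violation of constraint 1: "Within a complex onset, sonority must strictly rise toward the nucleus."
The remaining constraints (2, 3, 4, 5) are satisfied.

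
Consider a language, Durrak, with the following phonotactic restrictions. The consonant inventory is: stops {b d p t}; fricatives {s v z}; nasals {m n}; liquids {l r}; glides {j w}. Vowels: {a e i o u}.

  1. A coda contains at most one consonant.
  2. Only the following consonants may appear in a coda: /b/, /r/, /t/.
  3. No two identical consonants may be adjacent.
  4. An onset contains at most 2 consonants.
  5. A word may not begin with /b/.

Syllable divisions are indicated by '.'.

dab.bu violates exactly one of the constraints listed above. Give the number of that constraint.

dab.bu: adjacent identical consonants /bb/.
This is a violation of constraint 3: "No two identical consonants may be adjacent."
The remaining constraints (1, 2, 4, 5) are satisfied.

3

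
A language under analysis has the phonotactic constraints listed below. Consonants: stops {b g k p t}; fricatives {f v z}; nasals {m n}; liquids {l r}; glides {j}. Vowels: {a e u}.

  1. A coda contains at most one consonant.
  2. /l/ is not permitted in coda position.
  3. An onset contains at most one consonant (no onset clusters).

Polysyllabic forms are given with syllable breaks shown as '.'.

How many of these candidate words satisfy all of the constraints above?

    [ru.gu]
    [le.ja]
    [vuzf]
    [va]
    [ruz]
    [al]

4

[ru.gu] — σ1 onset /r/, coda /∅/ ok; σ2 onset /g/, coda /∅/ ok → well-formed
[le.ja] — σ1 onset /l/, coda /∅/ ok; σ2 onset /j/, coda /∅/ ok → well-formed
[vuzf] — violates constraint 1: syllable 1 coda /zf/ has 2 consonants (> 1) → ill-formed
[va] — σ1 onset /v/, coda /∅/ ok → well-formed
[ruz] — σ1 onset /r/, coda /z/ ok → well-formed
[al] — violates constraint 2: syllable 1 coda contains /l/ → ill-formed
Well-formed: [ru.gu], [le.ja], [va], [ruz] → 4.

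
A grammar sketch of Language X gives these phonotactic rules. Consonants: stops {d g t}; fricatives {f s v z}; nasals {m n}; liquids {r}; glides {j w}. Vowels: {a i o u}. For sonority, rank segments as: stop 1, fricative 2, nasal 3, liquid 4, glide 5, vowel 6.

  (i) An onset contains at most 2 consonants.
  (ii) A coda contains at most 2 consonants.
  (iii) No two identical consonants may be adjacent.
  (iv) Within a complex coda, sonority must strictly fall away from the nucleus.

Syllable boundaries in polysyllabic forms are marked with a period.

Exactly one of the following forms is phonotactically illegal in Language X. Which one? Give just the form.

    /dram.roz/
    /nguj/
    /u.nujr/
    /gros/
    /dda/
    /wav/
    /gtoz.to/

/dda/

/dram.roz/ — σ1 onset /dr/ (2C), coda /m/ ok; σ2 onset /r/, coda /z/ ok → phonotactically legal
/nguj/ — σ1 onset /ng/ (2C), coda /j/ ok → phonotactically legal
/u.nujr/ — σ1 onset /∅/, coda /∅/ ok; σ2 onset /n/, coda /jr/ (5→4 falls) ok → phonotactically legal
/gros/ — σ1 onset /gr/ (2C), coda /s/ ok → phonotactically legal
/dda/ — violates constraint (iii): adjacent identical consonants /dd/ → phonotactically illegal
/wav/ — σ1 onset /w/, coda /v/ ok → phonotactically legal
/gtoz.to/ — σ1 onset /gt/ (2C), coda /z/ ok; σ2 onset /t/, coda /∅/ ok → phonotactically legal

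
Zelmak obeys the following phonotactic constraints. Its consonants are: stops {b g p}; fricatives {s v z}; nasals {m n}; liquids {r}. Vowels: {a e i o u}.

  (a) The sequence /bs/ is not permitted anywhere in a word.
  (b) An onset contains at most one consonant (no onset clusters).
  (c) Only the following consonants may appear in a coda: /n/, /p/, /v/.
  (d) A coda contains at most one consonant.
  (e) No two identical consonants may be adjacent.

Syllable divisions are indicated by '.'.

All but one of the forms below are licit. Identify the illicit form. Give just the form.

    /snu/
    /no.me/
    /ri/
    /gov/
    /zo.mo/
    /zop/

/snu/ — violates constraint (b): syllable 1 onset /sn/ has 2 consonants (> 1) → illicit
/no.me/ — σ1 onset /n/, coda /∅/ ok; σ2 onset /m/, coda /∅/ ok → licit
/ri/ — σ1 onset /r/, coda /∅/ ok → licit
/gov/ — σ1 onset /g/, coda /v/ ok → licit
/zo.mo/ — σ1 onset /z/, coda /∅/ ok; σ2 onset /m/, coda /∅/ ok → licit
/zop/ — σ1 onset /z/, coda /p/ ok → licit

/snu/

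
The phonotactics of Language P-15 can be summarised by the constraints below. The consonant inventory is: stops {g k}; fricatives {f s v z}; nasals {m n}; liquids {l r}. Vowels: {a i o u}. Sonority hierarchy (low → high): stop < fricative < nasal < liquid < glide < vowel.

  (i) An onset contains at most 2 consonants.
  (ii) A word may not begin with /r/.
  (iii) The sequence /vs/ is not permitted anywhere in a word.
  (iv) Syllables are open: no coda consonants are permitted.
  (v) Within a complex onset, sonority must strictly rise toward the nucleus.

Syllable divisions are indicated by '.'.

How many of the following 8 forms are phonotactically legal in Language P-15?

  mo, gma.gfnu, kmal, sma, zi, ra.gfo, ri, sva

mo — σ1 onset /m/, coda /∅/ ok → phonotactically legal
gma.gfnu — violates constraint (i): syllable 2 onset /gfn/ has 3 consonants (> 2) → phonotactically illegal
kmal — violates constraint (iv): syllable 1 coda /l/ has 1 consonant (> 0) → phonotactically illegal
sma — σ1 onset /sm/ (2→3 rises), coda /∅/ ok → phonotactically legal
zi — σ1 onset /z/, coda /∅/ ok → phonotactically legal
ra.gfo — violates constraint (ii): word begins with /r/ → phonotactically illegal
ri — violates constraint (ii): word begins with /r/ → phonotactically illegal
sva — violates constraint (v): syllable 1 onset /sv/: /s/ (fricative, 2) → /v/ (fricative, 2) does not rise → phonotactically illegal
Phonotactically legal: mo, sma, zi → 3.

3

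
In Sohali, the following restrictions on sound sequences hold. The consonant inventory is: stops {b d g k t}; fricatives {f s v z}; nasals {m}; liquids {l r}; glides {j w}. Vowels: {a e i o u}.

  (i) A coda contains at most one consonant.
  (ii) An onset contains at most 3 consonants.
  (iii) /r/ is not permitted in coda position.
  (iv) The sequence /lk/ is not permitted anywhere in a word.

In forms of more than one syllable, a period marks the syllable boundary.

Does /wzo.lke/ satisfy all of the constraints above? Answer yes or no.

/wzo.lke/ — violates constraint (iv): contains banned sequence /lk/ → phonotactically illegal

no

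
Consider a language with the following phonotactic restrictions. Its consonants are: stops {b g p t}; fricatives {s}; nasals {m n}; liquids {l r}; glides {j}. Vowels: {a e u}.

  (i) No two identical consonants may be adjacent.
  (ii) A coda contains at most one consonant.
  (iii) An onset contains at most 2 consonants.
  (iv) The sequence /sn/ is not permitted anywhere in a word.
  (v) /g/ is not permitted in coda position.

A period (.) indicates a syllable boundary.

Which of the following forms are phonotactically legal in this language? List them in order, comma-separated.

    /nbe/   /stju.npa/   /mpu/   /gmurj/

/nbe/, /mpu/

/nbe/ — σ1 onset /nb/ (2C), coda /∅/ ok → phonotactically legal
/stju.npa/ — violates constraint (iii): syllable 1 onset /stj/ has 3 consonants (> 2) → phonotactically illegal
/mpu/ — σ1 onset /mp/ (2C), coda /∅/ ok → phonotactically legal
/gmurj/ — violates constraint (ii): syllable 1 coda /rj/ has 2 consonants (> 1) → phonotactically illegal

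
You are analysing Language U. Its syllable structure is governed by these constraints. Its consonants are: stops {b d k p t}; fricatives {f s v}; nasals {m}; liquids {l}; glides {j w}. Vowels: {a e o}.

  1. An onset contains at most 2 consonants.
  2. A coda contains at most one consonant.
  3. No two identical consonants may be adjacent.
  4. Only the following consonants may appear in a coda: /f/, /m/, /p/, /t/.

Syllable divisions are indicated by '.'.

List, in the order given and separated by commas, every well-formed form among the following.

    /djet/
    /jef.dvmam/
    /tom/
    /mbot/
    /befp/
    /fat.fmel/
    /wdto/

/djet/, /tom/, /mbot/

/djet/ — σ1 onset /dj/ (2C), coda /t/ ok → well-formed
/jef.dvmam/ — violates constraint 1: syllable 2 onset /dvm/ has 3 consonants (> 2) → ill-formed
/tom/ — σ1 onset /t/, coda /m/ ok → well-formed
/mbot/ — σ1 onset /mb/ (2C), coda /t/ ok → well-formed
/befp/ — violates constraint 2: syllable 1 coda /fp/ has 2 consonants (> 1) → ill-formed
/fat.fmel/ — violates constraint 4: syllable 2 coda contains /l/, which is not a licensed coda consonant → ill-formed
/wdto/ — violates constraint 1: syllable 1 onset /wdt/ has 3 consonants (> 2) → ill-formed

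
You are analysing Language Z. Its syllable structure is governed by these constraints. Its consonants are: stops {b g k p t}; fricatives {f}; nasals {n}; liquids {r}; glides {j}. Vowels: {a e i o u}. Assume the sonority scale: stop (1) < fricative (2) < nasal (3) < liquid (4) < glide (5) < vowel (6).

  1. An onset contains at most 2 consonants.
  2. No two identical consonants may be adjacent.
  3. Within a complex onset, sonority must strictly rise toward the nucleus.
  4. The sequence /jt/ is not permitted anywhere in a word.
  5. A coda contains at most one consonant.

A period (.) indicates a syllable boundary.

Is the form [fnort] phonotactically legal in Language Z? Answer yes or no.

no

[fnort] — violates constraint 5: syllable 1 coda /rt/ has 2 consonants (> 1) → phonotactically illegal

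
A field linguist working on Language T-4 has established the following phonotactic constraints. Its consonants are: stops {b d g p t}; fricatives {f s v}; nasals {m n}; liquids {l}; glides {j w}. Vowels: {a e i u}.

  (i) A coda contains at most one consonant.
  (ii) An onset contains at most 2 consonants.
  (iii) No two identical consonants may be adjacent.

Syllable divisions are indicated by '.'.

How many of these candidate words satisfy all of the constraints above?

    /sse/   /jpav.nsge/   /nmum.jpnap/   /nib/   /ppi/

1

/sse/ — violates constraint (iii): adjacent identical consonants /ss/ → illicit
/jpav.nsge/ — violates constraint (ii): syllable 2 onset /nsg/ has 3 consonants (> 2) → illicit
/nmum.jpnap/ — violates constraint (ii): syllable 2 onset /jpn/ has 3 consonants (> 2) → illicit
/nib/ — σ1 onset /n/, coda /b/ ok → licit
/ppi/ — violates constraint (iii): adjacent identical consonants /pp/ → illicit
Licit: /nib/ → 1.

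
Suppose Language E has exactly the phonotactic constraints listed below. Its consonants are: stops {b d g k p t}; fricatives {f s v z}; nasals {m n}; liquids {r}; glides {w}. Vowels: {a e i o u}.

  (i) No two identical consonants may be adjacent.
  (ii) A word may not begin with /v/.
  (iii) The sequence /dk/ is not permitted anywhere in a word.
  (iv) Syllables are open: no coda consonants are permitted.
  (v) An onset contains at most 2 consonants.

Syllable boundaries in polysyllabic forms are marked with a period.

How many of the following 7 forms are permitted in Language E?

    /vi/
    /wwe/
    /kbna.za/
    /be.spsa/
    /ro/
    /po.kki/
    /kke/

/vi/ — violates constraint (ii): word begins with /v/ → not permitted
/wwe/ — violates constraint (i): adjacent identical consonants /ww/ → not permitted
/kbna.za/ — violates constraint (v): syllable 1 onset /kbn/ has 3 consonants (> 2) → not permitted
/be.spsa/ — violates constraint (v): syllable 2 onset /sps/ has 3 consonants (> 2) → not permitted
/ro/ — σ1 onset /r/, coda /∅/ ok → permitted
/po.kki/ — violates constraint (i): adjacent identical consonants /kk/ → not permitted
/kke/ — violates constraint (i): adjacent identical consonants /kk/ → not permitted
Permitted: /ro/ → 1.

1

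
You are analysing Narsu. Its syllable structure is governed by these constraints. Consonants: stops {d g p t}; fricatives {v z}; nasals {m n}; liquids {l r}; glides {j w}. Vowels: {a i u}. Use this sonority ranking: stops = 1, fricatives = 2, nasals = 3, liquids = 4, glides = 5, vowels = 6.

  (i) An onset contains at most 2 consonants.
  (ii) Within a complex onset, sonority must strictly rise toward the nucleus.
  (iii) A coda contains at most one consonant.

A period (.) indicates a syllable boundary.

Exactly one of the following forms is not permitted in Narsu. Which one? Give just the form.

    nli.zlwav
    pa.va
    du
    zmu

nli.zlwav

nli.zlwav — violates constraint (i): syllable 2 onset /zlw/ has 3 consonants (> 2) → not permitted
pa.va — σ1 onset /p/, coda /∅/ ok; σ2 onset /v/, coda /∅/ ok → permitted
du — σ1 onset /d/, coda /∅/ ok → permitted
zmu — σ1 onset /zm/ (2→3 rises), coda /∅/ ok → permitted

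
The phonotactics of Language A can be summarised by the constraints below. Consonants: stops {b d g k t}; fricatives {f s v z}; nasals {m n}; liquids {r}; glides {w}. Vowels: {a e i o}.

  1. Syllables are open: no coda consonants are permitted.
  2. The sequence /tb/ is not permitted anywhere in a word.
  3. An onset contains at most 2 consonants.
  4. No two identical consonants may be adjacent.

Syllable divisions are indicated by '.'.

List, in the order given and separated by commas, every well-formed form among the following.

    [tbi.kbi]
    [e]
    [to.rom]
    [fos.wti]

[tbi.kbi] — violates constraint 2: contains banned sequence /tb/ → ill-formed
[e] — σ1 onset /∅/, coda /∅/ ok → well-formed
[to.rom] — violates constraint 1: syllable 2 coda /m/ has 1 consonant (> 0) → ill-formed
[fos.wti] — violates constraint 1: syllable 1 coda /s/ has 1 consonant (> 0) → ill-formed

[e]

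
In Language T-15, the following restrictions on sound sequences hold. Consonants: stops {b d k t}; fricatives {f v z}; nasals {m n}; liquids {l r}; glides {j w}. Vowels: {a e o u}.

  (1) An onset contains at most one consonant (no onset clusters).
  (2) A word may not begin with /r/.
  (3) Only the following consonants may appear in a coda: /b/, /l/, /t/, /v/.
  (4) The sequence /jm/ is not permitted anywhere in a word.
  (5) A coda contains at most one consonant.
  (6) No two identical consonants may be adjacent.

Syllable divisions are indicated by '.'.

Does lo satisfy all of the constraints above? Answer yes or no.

lo — σ1 onset /l/, coda /∅/ ok → phonotactically legal

yes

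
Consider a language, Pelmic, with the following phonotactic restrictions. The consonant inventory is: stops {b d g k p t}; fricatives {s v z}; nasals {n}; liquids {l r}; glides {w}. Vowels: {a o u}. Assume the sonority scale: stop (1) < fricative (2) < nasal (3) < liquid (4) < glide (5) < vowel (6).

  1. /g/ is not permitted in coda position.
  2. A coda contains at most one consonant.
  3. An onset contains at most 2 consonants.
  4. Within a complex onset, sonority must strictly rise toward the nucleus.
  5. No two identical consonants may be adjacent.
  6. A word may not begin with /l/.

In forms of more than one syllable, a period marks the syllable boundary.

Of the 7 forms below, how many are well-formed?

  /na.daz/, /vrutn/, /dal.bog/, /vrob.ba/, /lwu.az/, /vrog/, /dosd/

1

/na.daz/ — σ1 onset /n/, coda /∅/ ok; σ2 onset /d/, coda /z/ ok → well-formed
/vrutn/ — violates constraint 2: syllable 1 coda /tn/ has 2 consonants (> 1) → ill-formed
/dal.bog/ — violates constraint 1: syllable 2 coda contains /g/ → ill-formed
/vrob.ba/ — violates constraint 5: adjacent identical consonants /bb/ → ill-formed
/lwu.az/ — violates constraint 6: word begins with /l/ → ill-formed
/vrog/ — violates constraint 1: syllable 1 coda contains /g/ → ill-formed
/dosd/ — violates constraint 2: syllable 1 coda /sd/ has 2 consonants (> 1) → ill-formed
Well-formed: /na.daz/ → 1.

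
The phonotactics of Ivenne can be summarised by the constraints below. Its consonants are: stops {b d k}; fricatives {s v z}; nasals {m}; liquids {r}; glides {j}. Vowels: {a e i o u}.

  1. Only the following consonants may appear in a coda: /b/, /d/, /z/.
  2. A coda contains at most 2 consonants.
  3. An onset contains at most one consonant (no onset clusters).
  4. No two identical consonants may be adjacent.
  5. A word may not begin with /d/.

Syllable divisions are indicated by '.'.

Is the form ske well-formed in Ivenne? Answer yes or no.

ske — violates constraint 3: syllable 1 onset /sk/ has 2 consonants (> 1) → ill-formed

no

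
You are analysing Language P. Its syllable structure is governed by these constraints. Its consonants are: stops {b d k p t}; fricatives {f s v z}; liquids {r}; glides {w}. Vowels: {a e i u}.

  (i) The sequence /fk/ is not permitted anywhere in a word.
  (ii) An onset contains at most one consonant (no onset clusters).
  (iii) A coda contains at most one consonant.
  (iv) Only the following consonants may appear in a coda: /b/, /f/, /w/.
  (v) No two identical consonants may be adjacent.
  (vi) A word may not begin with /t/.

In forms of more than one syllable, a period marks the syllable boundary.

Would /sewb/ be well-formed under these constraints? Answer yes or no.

no

/sewb/ — violates constraint (iii): syllable 1 coda /wb/ has 2 consonants (> 1) → ill-formed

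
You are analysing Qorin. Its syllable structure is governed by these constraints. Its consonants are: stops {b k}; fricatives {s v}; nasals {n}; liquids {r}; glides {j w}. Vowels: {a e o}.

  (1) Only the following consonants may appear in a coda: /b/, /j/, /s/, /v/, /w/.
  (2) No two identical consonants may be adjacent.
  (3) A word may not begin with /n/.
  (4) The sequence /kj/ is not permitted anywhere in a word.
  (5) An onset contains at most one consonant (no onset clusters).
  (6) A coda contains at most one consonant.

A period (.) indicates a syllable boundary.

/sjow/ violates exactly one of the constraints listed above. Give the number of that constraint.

/sjow/: syllable 1 onset /sj/ has 2 consonants (> 1).
This is a violation of constraint 5: "An onset contains at most one consonant (no onset clusters)."
The remaining constraints (1, 2, 3, 4, 6) are satisfied.

5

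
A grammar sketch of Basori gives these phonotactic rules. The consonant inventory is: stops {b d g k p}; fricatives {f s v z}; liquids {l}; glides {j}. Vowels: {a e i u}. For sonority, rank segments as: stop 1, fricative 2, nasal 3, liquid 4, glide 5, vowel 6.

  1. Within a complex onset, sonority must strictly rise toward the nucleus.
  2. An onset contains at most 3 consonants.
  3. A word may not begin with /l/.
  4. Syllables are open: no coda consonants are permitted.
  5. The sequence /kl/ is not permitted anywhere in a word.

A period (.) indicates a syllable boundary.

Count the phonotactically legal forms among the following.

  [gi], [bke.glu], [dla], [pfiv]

[gi] — σ1 onset /g/, coda /∅/ ok → phonotactically legal
[bke.glu] — violates constraint 1: syllable 1 onset /bk/: /b/ (stop, 1) → /k/ (stop, 1) does not rise → phonotactically illegal
[dla] — σ1 onset /dl/ (1→4 rises), coda /∅/ ok → phonotactically legal
[pfiv] — violates constraint 4: syllable 1 coda /v/ has 1 consonant (> 0) → phonotactically illegal
Phonotactically legal: [gi], [dla] → 2.

2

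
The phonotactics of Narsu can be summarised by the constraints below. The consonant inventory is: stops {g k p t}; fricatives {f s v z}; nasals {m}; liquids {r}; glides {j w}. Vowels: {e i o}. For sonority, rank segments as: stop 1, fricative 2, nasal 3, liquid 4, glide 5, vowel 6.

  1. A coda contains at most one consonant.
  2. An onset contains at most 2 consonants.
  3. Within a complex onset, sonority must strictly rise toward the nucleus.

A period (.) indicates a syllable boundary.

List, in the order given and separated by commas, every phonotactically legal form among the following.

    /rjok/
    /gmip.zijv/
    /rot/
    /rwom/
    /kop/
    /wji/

/rjok/, /rot/, /rwom/, /kop/

/rjok/ — σ1 onset /rj/ (4→5 rises), coda /k/ ok → phonotactically legal
/gmip.zijv/ — violates constraint 1: syllable 2 coda /jv/ has 2 consonants (> 1) → phonotactically illegal
/rot/ — σ1 onset /r/, coda /t/ ok → phonotactically legal
/rwom/ — σ1 onset /rw/ (4→5 rises), coda /m/ ok → phonotactically legal
/kop/ — σ1 onset /k/, coda /p/ ok → phonotactically legal
/wji/ — violates constraint 3: syllable 1 onset /wj/: /w/ (glide, 5) → /j/ (glide, 5) does not rise → phonotactically illegal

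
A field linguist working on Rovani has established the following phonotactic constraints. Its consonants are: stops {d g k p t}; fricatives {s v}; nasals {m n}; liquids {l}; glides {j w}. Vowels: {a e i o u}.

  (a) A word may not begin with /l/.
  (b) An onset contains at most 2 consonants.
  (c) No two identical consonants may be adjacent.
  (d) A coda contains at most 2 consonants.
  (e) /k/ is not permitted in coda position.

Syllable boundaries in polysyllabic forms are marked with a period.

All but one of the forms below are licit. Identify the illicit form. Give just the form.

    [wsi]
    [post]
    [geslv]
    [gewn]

[geslv]

[wsi] — σ1 onset /ws/ (2C), coda /∅/ ok → licit
[post] — σ1 onset /p/, coda /st/ (2C) ok → licit
[geslv] — violates constraint (d): syllable 1 coda /slv/ has 3 consonants (> 2) → illicit
[gewn] — σ1 onset /g/, coda /wn/ (2C) ok → licit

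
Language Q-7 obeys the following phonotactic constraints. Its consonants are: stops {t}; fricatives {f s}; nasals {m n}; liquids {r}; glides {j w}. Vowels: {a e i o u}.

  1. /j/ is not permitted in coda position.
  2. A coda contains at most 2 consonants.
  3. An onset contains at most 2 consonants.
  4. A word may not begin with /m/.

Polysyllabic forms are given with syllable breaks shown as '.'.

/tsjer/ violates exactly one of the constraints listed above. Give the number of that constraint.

/tsjer/: syllable 1 onset /tsj/ has 3 consonants (> 2).
This is a violation of constraint 3: "An onset contains at most 2 consonants."
The remaining constraints (1, 2, 4) are satisfied.

3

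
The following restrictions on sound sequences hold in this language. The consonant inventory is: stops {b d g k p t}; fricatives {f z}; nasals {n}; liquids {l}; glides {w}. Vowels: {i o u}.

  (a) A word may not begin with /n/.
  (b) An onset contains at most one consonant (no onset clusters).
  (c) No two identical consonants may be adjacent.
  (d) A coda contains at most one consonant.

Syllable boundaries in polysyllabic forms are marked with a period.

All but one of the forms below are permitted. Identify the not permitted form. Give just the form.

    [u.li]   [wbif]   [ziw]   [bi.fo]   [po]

[wbif]

[u.li] — σ1 onset /∅/, coda /∅/ ok; σ2 onset /l/, coda /∅/ ok → permitted
[wbif] — violates constraint (b): syllable 1 onset /wb/ has 2 consonants (> 1) → not permitted
[ziw] — σ1 onset /z/, coda /w/ ok → permitted
[bi.fo] — σ1 onset /b/, coda /∅/ ok; σ2 onset /f/, coda /∅/ ok → permitted
[po] — σ1 onset /p/, coda /∅/ ok → permitted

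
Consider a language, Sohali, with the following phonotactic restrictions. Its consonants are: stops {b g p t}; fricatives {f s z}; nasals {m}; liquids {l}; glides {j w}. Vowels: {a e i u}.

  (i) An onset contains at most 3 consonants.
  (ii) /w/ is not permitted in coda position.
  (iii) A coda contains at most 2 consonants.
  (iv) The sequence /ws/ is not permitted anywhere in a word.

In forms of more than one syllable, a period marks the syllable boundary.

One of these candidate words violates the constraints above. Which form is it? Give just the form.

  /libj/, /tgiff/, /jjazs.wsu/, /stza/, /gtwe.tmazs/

/libj/ — σ1 onset /l/, coda /bj/ (2C) ok → licit
/tgiff/ — σ1 onset /tg/ (2C), coda /ff/ (2C) ok → licit
/jjazs.wsu/ — violates constraint (iv): contains banned sequence /ws/ → illicit
/stza/ — σ1 onset /stz/ (3C), coda /∅/ ok → licit
/gtwe.tmazs/ — σ1 onset /gtw/ (3C), coda /∅/ ok; σ2 onset /tm/ (2C), coda /zs/ (2C) ok → licit

/jjazs.wsu/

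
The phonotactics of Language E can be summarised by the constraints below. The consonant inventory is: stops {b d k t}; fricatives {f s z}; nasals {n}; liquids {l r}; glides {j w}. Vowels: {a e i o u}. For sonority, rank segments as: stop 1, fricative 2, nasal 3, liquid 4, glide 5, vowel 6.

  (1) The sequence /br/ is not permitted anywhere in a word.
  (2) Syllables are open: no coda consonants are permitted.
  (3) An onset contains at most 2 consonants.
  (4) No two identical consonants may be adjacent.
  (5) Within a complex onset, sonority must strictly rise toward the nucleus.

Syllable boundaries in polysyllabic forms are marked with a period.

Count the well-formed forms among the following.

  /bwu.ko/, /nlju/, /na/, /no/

/bwu.ko/ — σ1 onset /bw/ (1→5 rises), coda /∅/ ok; σ2 onset /k/, coda /∅/ ok → well-formed
/nlju/ — violates constraint 3: syllable 1 onset /nlj/ has 3 consonants (> 2) → ill-formed
/na/ — σ1 onset /n/, coda /∅/ ok → well-formed
/no/ — σ1 onset /n/, coda /∅/ ok → well-formed
Well-formed: /bwu.ko/, /na/, /no/ → 3.

3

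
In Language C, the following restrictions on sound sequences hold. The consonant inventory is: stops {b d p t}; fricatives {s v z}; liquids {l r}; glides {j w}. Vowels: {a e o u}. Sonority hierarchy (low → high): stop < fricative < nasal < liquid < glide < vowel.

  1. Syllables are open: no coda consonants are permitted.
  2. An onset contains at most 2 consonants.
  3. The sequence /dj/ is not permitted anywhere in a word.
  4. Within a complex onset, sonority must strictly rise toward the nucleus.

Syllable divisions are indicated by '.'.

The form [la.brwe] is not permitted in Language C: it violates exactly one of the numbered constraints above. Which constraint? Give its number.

[la.brwe]: syllable 2 onset /brw/ has 3 consonants (> 2).
This is a violation of constraint 2: "An onset contains at most 2 consonants."
The remaining constraints (1, 3, 4) are satisfied.

2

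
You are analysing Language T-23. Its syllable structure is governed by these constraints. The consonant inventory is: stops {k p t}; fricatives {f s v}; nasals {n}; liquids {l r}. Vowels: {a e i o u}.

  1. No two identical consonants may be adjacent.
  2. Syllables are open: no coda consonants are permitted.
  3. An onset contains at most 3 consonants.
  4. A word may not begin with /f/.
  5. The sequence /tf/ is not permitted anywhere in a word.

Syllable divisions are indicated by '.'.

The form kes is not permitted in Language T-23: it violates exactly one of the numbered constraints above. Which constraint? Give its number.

kes: syllable 1 coda /s/ has 1 consonant (> 0).
This is a violation of constraint 2: "Syllables are open: no coda consonants are permitted."
The remaining constraints (1, 3, 4, 5) are satisfied.

2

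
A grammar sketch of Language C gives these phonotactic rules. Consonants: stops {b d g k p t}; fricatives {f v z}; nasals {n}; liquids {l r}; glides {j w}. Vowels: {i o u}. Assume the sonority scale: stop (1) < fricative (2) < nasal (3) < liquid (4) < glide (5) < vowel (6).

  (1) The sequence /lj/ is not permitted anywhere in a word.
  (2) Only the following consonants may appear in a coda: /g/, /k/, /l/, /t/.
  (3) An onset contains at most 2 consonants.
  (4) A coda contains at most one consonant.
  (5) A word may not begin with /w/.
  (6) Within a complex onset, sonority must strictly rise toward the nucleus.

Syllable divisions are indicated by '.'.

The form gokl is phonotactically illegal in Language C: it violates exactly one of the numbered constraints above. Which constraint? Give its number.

4

gokl: syllable 1 coda /kl/ has 2 consonants (> 1).
This is a violation of constraint 4: "A coda contains at most one consonant."
The remaining constraints (1, 2, 3, 5, 6) are satisfied.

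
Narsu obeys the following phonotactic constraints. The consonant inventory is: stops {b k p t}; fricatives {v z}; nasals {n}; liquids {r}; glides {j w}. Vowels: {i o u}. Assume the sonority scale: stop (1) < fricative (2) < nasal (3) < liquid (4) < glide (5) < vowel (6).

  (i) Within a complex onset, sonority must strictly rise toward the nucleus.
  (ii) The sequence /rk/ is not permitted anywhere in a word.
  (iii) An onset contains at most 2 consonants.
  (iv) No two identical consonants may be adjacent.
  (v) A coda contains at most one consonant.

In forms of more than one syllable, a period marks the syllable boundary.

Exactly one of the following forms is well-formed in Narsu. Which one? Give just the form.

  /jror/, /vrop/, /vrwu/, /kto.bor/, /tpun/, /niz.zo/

/jror/ — violates constraint (i): syllable 1 onset /jr/: /j/ (glide, 5) → /r/ (liquid, 4) does not rise → ill-formed
/vrop/ — σ1 onset /vr/ (2→4 rises), coda /p/ ok → well-formed
/vrwu/ — violates constraint (iii): syllable 1 onset /vrw/ has 3 consonants (> 2) → ill-formed
/kto.bor/ — violates constraint (i): syllable 1 onset /kt/: /k/ (stop, 1) → /t/ (stop, 1) does not rise → ill-formed
/tpun/ — violates constraint (i): syllable 1 onset /tp/: /t/ (stop, 1) → /p/ (stop, 1) does not rise → ill-formed
/niz.zo/ — violates constraint (iv): adjacent identical consonants /zz/ → ill-formed

/vrop/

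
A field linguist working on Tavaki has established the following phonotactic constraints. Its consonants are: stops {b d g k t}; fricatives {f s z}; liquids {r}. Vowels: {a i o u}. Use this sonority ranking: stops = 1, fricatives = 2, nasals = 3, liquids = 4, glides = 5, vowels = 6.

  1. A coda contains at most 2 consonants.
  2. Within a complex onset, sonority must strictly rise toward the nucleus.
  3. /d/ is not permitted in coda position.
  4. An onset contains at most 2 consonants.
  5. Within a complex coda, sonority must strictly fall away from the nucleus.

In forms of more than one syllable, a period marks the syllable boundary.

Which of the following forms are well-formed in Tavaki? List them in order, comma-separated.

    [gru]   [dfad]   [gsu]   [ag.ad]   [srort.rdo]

[gru] — σ1 onset /gr/ (1→4 rises), coda /∅/ ok → well-formed
[dfad] — violates constraint 3: syllable 1 coda contains /d/ → ill-formed
[gsu] — σ1 onset /gs/ (1→2 rises), coda /∅/ ok → well-formed
[ag.ad] — violates constraint 3: syllable 2 coda contains /d/ → ill-formed
[srort.rdo] — violates constraint 2: syllable 2 onset /rd/: /r/ (liquid, 4) → /d/ (stop, 1) does not rise → ill-formed

[gru], [gsu]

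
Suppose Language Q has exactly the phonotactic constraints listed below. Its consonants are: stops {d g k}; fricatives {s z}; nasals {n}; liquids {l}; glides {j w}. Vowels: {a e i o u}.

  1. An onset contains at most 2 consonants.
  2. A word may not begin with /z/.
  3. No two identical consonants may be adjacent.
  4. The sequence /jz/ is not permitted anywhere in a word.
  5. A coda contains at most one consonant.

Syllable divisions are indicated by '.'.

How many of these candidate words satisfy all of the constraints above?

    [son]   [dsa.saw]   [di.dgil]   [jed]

4

[son] — σ1 onset /s/, coda /n/ ok → permitted
[dsa.saw] — σ1 onset /ds/ (2C), coda /∅/ ok; σ2 onset /s/, coda /w/ ok → permitted
[di.dgil] — σ1 onset /d/, coda /∅/ ok; σ2 onset /dg/ (2C), coda /l/ ok → permitted
[jed] — σ1 onset /j/, coda /d/ ok → permitted
Permitted: [son], [dsa.saw], [di.dgil], [jed] → 4.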